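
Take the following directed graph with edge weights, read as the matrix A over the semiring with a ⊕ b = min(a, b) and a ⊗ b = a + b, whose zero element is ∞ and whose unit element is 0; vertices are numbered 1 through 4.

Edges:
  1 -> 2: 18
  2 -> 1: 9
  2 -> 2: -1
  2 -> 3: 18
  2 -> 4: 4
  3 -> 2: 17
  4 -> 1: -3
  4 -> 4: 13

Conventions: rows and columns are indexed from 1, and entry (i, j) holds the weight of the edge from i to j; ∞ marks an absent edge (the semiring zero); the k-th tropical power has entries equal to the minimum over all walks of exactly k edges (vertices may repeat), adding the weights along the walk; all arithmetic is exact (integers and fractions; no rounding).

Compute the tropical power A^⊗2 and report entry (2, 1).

A^⊗2:
  [27, 17, 36, 22]
  [1, -2, 17, 3]
  [26, 16, 35, 21]
  [10, 15, ∞, 26]
Key observation: the optimum is the walk 2->4->1, with weight 4 + (-3) = 1.
Optimal value attained by: walk 2->4->1.
Answer: (A^⊗2)[2][1] = 1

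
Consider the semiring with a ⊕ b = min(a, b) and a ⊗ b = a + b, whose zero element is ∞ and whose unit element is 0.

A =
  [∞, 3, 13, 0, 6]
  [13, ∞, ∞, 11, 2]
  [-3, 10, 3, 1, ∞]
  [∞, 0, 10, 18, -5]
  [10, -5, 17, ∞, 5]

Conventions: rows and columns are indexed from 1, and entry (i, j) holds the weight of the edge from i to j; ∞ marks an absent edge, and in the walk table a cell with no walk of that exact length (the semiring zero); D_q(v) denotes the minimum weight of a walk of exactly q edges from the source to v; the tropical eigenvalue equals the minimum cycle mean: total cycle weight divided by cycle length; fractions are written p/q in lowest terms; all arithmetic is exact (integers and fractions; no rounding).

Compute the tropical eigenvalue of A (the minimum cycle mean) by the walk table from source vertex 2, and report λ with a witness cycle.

q=0: [∞, 0, ∞, ∞, ∞]
q=1: [13, ∞, ∞, 11, 2]
q=2: [12, -3, 19, 13, 6]
q=3: [10, 1, 22, 8, -1]
q=4: [9, -6, 16, 10, 3]
q=5: [7, -2, 19, 5, -4]
Optimal cycle mean attained by: cycle 2->5->2, total 2 + (-5), length 2.
Answer: λ = -3/2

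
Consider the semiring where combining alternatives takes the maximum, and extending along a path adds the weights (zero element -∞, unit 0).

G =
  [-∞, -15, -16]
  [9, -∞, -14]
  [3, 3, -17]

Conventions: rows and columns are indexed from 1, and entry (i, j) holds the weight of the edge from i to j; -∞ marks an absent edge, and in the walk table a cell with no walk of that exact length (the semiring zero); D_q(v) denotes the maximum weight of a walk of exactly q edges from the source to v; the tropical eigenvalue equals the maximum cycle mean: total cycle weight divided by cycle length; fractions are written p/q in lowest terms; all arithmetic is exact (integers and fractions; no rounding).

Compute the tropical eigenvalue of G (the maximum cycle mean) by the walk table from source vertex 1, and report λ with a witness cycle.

q=0: [0, -∞, -∞]
q=1: [-∞, -15, -16]
q=2: [-6, -13, -29]
q=3: [-4, -21, -22]
Optimal cycle mean attained by: cycle 1->3->2->1, total (-16) + 3 + 9, length 3.
Answer: λ = -4/3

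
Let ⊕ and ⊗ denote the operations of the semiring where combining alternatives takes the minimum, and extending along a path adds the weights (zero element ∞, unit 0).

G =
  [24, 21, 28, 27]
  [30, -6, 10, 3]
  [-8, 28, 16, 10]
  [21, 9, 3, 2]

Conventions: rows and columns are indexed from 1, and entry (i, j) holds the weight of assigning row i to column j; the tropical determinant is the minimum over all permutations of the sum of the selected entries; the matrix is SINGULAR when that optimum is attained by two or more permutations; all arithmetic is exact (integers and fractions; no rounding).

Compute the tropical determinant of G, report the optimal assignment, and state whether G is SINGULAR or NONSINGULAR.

σ = (1, 2, 3, 4): 24 + (-6) + 16 + 2 = 36
σ = (1, 2, 4, 3): 24 + (-6) + 10 + 3 = 31
σ = (1, 3, 2, 4): 24 + 10 + 28 + 2 = 64
σ = (1, 3, 4, 2): 24 + 10 + 10 + 9 = 53
σ = (1, 4, 2, 3): 24 + 3 + 28 + 3 = 58
σ = (1, 4, 3, 2): 24 + 3 + 16 + 9 = 52
σ = (2, 1, 3, 4): 21 + 30 + 16 + 2 = 69
σ = (2, 1, 4, 3): 21 + 30 + 10 + 3 = 64
σ = (2, 3, 1, 4): 21 + 10 + (-8) + 2 = 25
σ = (2, 3, 4, 1): 21 + 10 + 10 + 21 = 62
σ = (2, 4, 1, 3): 21 + 3 + (-8) + 3 = 19
σ = (2, 4, 3, 1): 21 + 3 + 16 + 21 = 61
σ = (3, 1, 2, 4): 28 + 30 + 28 + 2 = 88
σ = (3, 1, 4, 2): 28 + 30 + 10 + 9 = 77
σ = (3, 2, 1, 4): 28 + (-6) + (-8) + 2 = 16
σ = (3, 2, 4, 1): 28 + (-6) + 10 + 21 = 53
σ = (3, 4, 1, 2): 28 + 3 + (-8) + 9 = 32
σ = (3, 4, 2, 1): 28 + 3 + 28 + 21 = 80
σ = (4, 1, 2, 3): 27 + 30 + 28 + 3 = 88
σ = (4, 1, 3, 2): 27 + 30 + 16 + 9 = 82
σ = (4, 2, 1, 3): 27 + (-6) + (-8) + 3 = 16
σ = (4, 2, 3, 1): 27 + (-6) + 16 + 21 = 58
σ = (4, 3, 1, 2): 27 + 10 + (-8) + 9 = 38
σ = (4, 3, 2, 1): 27 + 10 + 28 + 21 = 86
Optimal value attained by: σ = (3, 2, 1, 4).
Answer: det⊕(G) = 16; verdict: SINGULAR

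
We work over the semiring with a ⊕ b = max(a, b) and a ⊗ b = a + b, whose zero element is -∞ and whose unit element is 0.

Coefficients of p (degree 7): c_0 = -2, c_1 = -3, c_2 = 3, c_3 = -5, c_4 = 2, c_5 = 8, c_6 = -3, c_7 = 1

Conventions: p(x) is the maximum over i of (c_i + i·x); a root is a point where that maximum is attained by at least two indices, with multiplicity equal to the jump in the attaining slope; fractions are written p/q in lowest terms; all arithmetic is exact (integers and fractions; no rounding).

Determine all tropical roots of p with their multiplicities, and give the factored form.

hull edge (i=0, c=-2) to (i=2, c=3): slope 5/2, span 2
hull edge (i=2, c=3) to (i=5, c=8): slope 5/3, span 3
hull edge (i=5, c=8) to (i=7, c=1): slope -7/2, span 2
Factored form: p(x) = 1 ⊗ (x ⊕ (-5/2)) ⊗ (x ⊕ (-5/2)) ⊗ (x ⊕ (-5/3)) ⊗ (x ⊕ (-5/3)) ⊗ (x ⊕ (-5/3)) ⊗ (x ⊕ 7/2) ⊗ (x ⊕ 7/2)
Answer: roots = -5/2 (mult 2), -5/3 (mult 3), 7/2 (mult 2)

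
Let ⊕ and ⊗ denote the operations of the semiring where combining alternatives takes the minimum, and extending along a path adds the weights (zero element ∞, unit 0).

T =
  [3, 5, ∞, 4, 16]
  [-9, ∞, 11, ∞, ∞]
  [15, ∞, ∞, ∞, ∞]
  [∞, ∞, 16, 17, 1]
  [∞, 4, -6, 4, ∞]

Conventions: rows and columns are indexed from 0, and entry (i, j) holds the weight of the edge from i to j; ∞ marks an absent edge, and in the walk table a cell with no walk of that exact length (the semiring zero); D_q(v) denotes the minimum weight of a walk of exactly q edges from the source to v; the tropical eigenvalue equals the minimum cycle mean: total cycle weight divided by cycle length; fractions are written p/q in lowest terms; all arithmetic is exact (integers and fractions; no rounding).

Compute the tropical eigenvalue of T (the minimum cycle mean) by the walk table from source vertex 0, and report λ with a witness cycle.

q=0: [0, ∞, ∞, ∞, ∞]
q=1: [3, 5, ∞, 4, 16]
q=2: [-4, 8, 10, 7, 5]
q=3: [-1, 1, -1, 0, 8]
q=4: [-8, 4, 2, 3, 1]
q=5: [-5, -3, -5, -4, 4]
Optimal cycle mean attained by: cycle 0->1->0, total 5 + (-9), length 2.
Answer: λ = -2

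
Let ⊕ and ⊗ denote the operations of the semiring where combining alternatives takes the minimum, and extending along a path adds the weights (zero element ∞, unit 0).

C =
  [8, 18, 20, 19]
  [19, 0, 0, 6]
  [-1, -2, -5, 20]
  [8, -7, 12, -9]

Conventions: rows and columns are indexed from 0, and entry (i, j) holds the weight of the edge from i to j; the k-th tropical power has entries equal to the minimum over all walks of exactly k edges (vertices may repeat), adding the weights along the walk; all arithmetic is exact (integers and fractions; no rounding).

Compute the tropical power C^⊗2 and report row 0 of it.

C^⊗2:
  [16, 12, 15, 10]
  [-1, -2, -5, -3]
  [-6, -7, -10, 4]
  [-1, -16, -7, -18]
Answer: row 0 of C^⊗2 = [16, 12, 15, 10]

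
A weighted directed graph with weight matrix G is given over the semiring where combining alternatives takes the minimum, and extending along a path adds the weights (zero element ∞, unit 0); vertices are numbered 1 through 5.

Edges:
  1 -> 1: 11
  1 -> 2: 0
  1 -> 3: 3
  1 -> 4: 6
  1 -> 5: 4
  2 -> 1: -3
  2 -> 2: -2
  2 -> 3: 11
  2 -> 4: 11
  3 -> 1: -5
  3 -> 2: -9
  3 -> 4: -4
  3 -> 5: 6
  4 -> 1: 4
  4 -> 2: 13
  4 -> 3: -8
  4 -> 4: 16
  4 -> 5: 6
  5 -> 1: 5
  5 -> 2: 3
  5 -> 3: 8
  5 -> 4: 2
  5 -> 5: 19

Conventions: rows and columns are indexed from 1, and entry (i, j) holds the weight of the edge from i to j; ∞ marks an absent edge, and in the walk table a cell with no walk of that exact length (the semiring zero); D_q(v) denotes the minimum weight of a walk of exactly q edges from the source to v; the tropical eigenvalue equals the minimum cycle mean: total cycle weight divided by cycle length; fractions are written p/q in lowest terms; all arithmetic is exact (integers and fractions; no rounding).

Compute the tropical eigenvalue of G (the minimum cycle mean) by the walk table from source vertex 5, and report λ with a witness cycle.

q=0: [∞, ∞, ∞, ∞, 0]
q=1: [5, 3, 8, 2, 19]
q=2: [0, -1, -6, 4, 8]
q=3: [-11, -15, -4, -10, 0]
q=4: [-18, -17, -18, -8, -7]
q=5: [-23, -27, -16, -22, -14]
Optimal cycle mean attained by: cycle 3->4->3, total (-4) + (-8), length 2.
Answer: λ = -6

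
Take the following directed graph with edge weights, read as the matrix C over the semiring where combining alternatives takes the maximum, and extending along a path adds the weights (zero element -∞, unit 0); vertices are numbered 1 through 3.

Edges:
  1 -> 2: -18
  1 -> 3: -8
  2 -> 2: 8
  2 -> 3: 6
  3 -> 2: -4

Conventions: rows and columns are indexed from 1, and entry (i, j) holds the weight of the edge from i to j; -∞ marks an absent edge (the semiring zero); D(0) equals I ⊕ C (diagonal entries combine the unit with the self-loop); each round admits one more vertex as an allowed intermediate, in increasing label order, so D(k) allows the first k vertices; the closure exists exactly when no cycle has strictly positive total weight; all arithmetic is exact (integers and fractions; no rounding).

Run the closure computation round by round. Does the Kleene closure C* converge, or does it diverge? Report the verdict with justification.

Detection: at round 0, diagonal entry (2, 2) turns strictly positive.
Key observation: the cycle 2->2 has total weight 8, which is strictly positive.
Answer: DIVERGES — positive cycle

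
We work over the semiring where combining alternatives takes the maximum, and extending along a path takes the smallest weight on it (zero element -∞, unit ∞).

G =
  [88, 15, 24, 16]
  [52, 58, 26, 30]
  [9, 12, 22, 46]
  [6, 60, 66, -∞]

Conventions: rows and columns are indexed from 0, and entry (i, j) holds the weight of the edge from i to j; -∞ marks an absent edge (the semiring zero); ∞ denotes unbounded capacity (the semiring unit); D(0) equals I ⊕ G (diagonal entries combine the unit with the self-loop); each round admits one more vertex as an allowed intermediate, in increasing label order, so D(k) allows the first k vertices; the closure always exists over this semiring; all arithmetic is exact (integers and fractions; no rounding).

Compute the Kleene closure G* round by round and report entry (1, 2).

D(0):
  [∞, 15, 24, 16]
  [52, ∞, 26, 30]
  [9, 12, ∞, 46]
  [6, 60, 66, ∞]
D(1):
  [∞, 15, 24, 16]
  [52, ∞, 26, 30]
  [9, 12, ∞, 46]
  [6, 60, 66, ∞]
D(2):
  [∞, 15, 24, 16]
  [52, ∞, 26, 30]
  [12, 12, ∞, 46]
  [52, 60, 66, ∞]
D(3):
  [∞, 15, 24, 24]
  [52, ∞, 26, 30]
  [12, 12, ∞, 46]
  [52, 60, 66, ∞]
D(4):
  [∞, 24, 24, 24]
  [52, ∞, 30, 30]
  [46, 46, ∞, 46]
  [52, 60, 66, ∞]
Answer: G*[1][2] = 30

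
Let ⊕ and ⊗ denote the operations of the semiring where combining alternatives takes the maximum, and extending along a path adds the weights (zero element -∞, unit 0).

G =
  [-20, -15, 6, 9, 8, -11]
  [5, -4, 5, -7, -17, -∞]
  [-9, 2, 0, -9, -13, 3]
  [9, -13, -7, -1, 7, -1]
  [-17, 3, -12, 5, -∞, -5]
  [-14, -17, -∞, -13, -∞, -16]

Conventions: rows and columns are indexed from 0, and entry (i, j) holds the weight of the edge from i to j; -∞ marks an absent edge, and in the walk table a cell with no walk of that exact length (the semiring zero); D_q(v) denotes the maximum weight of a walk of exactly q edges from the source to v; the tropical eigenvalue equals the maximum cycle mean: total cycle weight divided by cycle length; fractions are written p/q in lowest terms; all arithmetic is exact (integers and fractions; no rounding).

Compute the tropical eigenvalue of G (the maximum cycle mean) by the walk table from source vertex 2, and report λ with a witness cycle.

q=0: [-∞, -∞, 0, -∞, -∞, -∞]
q=1: [-9, 2, 0, -9, -13, 3]
q=2: [7, 2, 7, 0, -1, 3]
q=3: [9, 9, 13, 16, 15, 10]
q=4: [25, 18, 15, 20, 23, 16]
q=5: [29, 26, 31, 34, 33, 19]
q=6: [43, 36, 35, 38, 41, 34]
Optimal cycle mean attained by: cycle 0->3->0, total 9 + 9, length 2.
Answer: λ = 9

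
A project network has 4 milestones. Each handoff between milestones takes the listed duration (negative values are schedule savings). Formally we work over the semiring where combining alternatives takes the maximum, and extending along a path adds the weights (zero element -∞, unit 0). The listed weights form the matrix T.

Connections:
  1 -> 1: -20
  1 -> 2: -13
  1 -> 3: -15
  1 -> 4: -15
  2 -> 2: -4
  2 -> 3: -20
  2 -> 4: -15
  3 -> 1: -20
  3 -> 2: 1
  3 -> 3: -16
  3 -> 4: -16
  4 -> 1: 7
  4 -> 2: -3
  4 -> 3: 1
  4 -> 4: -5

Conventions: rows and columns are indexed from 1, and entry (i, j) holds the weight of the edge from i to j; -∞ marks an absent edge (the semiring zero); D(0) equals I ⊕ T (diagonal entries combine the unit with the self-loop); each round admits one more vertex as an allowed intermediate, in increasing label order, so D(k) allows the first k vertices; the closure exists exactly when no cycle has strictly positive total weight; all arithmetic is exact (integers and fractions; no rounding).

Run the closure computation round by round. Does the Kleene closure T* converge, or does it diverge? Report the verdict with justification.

D(0):
  [0, -13, -15, -15]
  [-∞, 0, -20, -15]
  [-20, 1, 0, -16]
  [7, -3, 1, 0]
D(1):
  [0, -13, -15, -15]
  [-∞, 0, -20, -15]
  [-20, 1, 0, -16]
  [7, -3, 1, 0]
D(2):
  [0, -13, -15, -15]
  [-∞, 0, -20, -15]
  [-20, 1, 0, -14]
  [7, -3, 1, 0]
D(3):
  [0, -13, -15, -15]
  [-40, 0, -20, -15]
  [-20, 1, 0, -14]
  [7, 2, 1, 0]
D(4):
  [0, -13, -14, -15]
  [-8, 0, -14, -15]
  [-7, 1, 0, -14]
  [7, 2, 1, 0]
Key observation: every diagonal entry stays at the unit through all rounds, so no improving cycle exists.
Answer: CONVERGES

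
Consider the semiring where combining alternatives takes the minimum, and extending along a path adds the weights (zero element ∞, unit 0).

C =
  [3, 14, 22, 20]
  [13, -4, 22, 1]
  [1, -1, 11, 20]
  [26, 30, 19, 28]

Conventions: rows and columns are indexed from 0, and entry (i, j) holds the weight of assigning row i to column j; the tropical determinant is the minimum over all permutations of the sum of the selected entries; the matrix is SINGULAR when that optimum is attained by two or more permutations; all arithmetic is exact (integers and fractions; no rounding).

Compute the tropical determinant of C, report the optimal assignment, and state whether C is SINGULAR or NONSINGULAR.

σ = (0, 1, 2, 3): 3 + (-4) + 11 + 28 = 38
σ = (0, 1, 3, 2): 3 + (-4) + 20 + 19 = 38
σ = (0, 2, 1, 3): 3 + 22 + (-1) + 28 = 52
σ = (0, 2, 3, 1): 3 + 22 + 20 + 30 = 75
σ = (0, 3, 1, 2): 3 + 1 + (-1) + 19 = 22
σ = (0, 3, 2, 1): 3 + 1 + 11 + 30 = 45
σ = (1, 0, 2, 3): 14 + 13 + 11 + 28 = 66
σ = (1, 0, 3, 2): 14 + 13 + 20 + 19 = 66
σ = (1, 2, 0, 3): 14 + 22 + 1 + 28 = 65
σ = (1, 2, 3, 0): 14 + 22 + 20 + 26 = 82
σ = (1, 3, 0, 2): 14 + 1 + 1 + 19 = 35
σ = (1, 3, 2, 0): 14 + 1 + 11 + 26 = 52
σ = (2, 0, 1, 3): 22 + 13 + (-1) + 28 = 62
σ = (2, 0, 3, 1): 22 + 13 + 20 + 30 = 85
σ = (2, 1, 0, 3): 22 + (-4) + 1 + 28 = 47
σ = (2, 1, 3, 0): 22 + (-4) + 20 + 26 = 64
σ = (2, 3, 0, 1): 22 + 1 + 1 + 30 = 54
σ = (2, 3, 1, 0): 22 + 1 + (-1) + 26 = 48
σ = (3, 0, 1, 2): 20 + 13 + (-1) + 19 = 51
σ = (3, 0, 2, 1): 20 + 13 + 11 + 30 = 74
σ = (3, 1, 0, 2): 20 + (-4) + 1 + 19 = 36
σ = (3, 1, 2, 0): 20 + (-4) + 11 + 26 = 53
σ = (3, 2, 0, 1): 20 + 22 + 1 + 30 = 73
σ = (3, 2, 1, 0): 20 + 22 + (-1) + 26 = 67
Optimal value attained by: σ = (0, 3, 1, 2).
Answer: det⊕(C) = 22; verdict: NONSINGULAR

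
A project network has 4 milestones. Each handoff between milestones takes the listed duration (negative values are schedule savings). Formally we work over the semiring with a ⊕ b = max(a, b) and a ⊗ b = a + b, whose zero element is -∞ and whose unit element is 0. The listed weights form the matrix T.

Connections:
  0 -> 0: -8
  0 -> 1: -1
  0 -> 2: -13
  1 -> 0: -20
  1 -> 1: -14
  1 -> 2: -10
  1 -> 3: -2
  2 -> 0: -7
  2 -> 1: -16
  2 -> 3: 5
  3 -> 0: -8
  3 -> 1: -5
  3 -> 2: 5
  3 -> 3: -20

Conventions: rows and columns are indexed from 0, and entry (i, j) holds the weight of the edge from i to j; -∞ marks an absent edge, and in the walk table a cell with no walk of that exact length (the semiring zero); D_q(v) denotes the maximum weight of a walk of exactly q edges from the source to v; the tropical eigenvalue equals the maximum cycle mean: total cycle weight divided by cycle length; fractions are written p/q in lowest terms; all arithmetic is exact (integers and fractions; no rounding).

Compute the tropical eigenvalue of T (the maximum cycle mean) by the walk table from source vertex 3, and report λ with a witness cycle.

q=0: [-∞, -∞, -∞, 0]
q=1: [-8, -5, 5, -20]
q=2: [-2, -9, -15, 10]
q=3: [2, 5, 15, -10]
q=4: [8, 1, -5, 20]
Optimal cycle mean attained by: cycle 2->3->2, total 5 + 5, length 2.
Answer: λ = 5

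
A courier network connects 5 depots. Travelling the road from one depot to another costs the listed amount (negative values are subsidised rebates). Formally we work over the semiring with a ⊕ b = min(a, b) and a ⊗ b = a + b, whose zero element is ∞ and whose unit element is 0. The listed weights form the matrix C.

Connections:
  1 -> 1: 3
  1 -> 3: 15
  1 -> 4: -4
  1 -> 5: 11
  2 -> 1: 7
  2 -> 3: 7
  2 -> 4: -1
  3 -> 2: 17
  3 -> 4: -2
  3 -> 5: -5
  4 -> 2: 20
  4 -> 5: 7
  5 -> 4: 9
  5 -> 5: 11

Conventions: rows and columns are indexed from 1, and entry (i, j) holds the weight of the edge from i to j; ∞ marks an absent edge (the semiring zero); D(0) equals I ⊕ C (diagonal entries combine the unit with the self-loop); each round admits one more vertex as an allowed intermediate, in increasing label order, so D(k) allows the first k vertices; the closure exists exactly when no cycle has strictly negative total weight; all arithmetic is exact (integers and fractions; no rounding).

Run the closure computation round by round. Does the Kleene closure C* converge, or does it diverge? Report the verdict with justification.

D(0):
  [0, ∞, 15, -4, 11]
  [7, 0, 7, -1, ∞]
  [∞, 17, 0, -2, -5]
  [∞, 20, ∞, 0, 7]
  [∞, ∞, ∞, 9, 0]
D(1):
  [0, ∞, 15, -4, 11]
  [7, 0, 7, -1, 18]
  [∞, 17, 0, -2, -5]
  [∞, 20, ∞, 0, 7]
  [∞, ∞, ∞, 9, 0]
D(2):
  [0, ∞, 15, -4, 11]
  [7, 0, 7, -1, 18]
  [24, 17, 0, -2, -5]
  [27, 20, 27, 0, 7]
  [∞, ∞, ∞, 9, 0]
D(3):
  [0, 32, 15, -4, 10]
  [7, 0, 7, -1, 2]
  [24, 17, 0, -2, -5]
  [27, 20, 27, 0, 7]
  [∞, ∞, ∞, 9, 0]
D(4):
  [0, 16, 15, -4, 3]
  [7, 0, 7, -1, 2]
  [24, 17, 0, -2, -5]
  [27, 20, 27, 0, 7]
  [36, 29, 36, 9, 0]
D(5):
  [0, 16, 15, -4, 3]
  [7, 0, 7, -1, 2]
  [24, 17, 0, -2, -5]
  [27, 20, 27, 0, 7]
  [36, 29, 36, 9, 0]
Key observation: every diagonal entry stays at the unit through all rounds, so no improving cycle exists.
Answer: CONVERGES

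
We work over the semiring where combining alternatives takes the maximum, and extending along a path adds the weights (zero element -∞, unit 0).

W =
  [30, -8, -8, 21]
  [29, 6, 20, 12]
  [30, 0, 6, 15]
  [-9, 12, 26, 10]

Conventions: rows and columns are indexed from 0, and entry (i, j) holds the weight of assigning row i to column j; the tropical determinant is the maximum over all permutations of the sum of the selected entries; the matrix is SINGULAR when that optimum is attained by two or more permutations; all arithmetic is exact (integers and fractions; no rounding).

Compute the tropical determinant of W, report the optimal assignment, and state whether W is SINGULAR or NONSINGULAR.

σ = (0, 1, 2, 3): 30 + 6 + 6 + 10 = 52
σ = (0, 1, 3, 2): 30 + 6 + 15 + 26 = 77
σ = (0, 2, 1, 3): 30 + 20 + 0 + 10 = 60
σ = (0, 2, 3, 1): 30 + 20 + 15 + 12 = 77
σ = (0, 3, 1, 2): 30 + 12 + 0 + 26 = 68
σ = (0, 3, 2, 1): 30 + 12 + 6 + 12 = 60
σ = (1, 0, 2, 3): (-8) + 29 + 6 + 10 = 37
σ = (1, 0, 3, 2): (-8) + 29 + 15 + 26 = 62
σ = (1, 2, 0, 3): (-8) + 20 + 30 + 10 = 52
σ = (1, 2, 3, 0): (-8) + 20 + 15 + (-9) = 18
σ = (1, 3, 0, 2): (-8) + 12 + 30 + 26 = 60
σ = (1, 3, 2, 0): (-8) + 12 + 6 + (-9) = 1
σ = (2, 0, 1, 3): (-8) + 29 + 0 + 10 = 31
σ = (2, 0, 3, 1): (-8) + 29 + 15 + 12 = 48
σ = (2, 1, 0, 3): (-8) + 6 + 30 + 10 = 38
σ = (2, 1, 3, 0): (-8) + 6 + 15 + (-9) = 4
σ = (2, 3, 0, 1): (-8) + 12 + 30 + 12 = 46
σ = (2, 3, 1, 0): (-8) + 12 + 0 + (-9) = -5
σ = (3, 0, 1, 2): 21 + 29 + 0 + 26 = 76
σ = (3, 0, 2, 1): 21 + 29 + 6 + 12 = 68
σ = (3, 1, 0, 2): 21 + 6 + 30 + 26 = 83
σ = (3, 1, 2, 0): 21 + 6 + 6 + (-9) = 24
σ = (3, 2, 0, 1): 21 + 20 + 30 + 12 = 83
σ = (3, 2, 1, 0): 21 + 20 + 0 + (-9) = 32
Optimal value attained by: σ = (3, 1, 0, 2).
Answer: det⊕(W) = 83; verdict: SINGULAR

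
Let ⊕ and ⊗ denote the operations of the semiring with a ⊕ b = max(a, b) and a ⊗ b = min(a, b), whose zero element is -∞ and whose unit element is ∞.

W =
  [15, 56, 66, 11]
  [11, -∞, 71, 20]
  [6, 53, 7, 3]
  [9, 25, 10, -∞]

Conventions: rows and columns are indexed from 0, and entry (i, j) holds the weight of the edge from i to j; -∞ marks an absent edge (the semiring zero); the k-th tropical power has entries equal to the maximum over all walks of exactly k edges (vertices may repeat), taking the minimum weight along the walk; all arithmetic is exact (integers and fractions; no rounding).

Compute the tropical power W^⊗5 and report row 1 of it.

W^⊗2:
  [15, 53, 56, 20]
  [11, 53, 11, 11]
  [11, 7, 53, 20]
  [11, 10, 25, 20]
W^⊗3:
  [15, 53, 53, 20]
  [11, 11, 53, 20]
  [11, 53, 11, 11]
  [11, 25, 11, 11]
W^⊗4:
  [15, 53, 53, 20]
  [11, 53, 11, 11]
  [11, 11, 53, 20]
  [11, 11, 25, 20]
W^⊗5:
  [15, 53, 53, 20]
  [11, 11, 53, 20]
  [11, 53, 11, 11]
  [11, 25, 11, 11]
Answer: row 1 of W^⊗5 = [11, 11, 53, 20]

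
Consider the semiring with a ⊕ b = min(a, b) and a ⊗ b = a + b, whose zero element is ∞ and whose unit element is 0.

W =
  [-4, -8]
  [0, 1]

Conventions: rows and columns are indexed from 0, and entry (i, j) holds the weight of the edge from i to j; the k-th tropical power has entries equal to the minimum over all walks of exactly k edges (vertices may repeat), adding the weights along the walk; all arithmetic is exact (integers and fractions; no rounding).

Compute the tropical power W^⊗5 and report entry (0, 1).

W^⊗2:
  [-8, -12]
  [-4, -8]
W^⊗3:
  [-12, -16]
  [-8, -12]
W^⊗4:
  [-16, -20]
  [-12, -16]
W^⊗5:
  [-20, -24]
  [-16, -20]
Key observation: the optimum is the walk 0->0->0->0->0->1, with weight (-4) + (-4) + (-4) + (-4) + (-8) = -24.
Optimal value attained by: walk 0->0->0->0->0->1.
Answer: (W^⊗5)[0][1] = -24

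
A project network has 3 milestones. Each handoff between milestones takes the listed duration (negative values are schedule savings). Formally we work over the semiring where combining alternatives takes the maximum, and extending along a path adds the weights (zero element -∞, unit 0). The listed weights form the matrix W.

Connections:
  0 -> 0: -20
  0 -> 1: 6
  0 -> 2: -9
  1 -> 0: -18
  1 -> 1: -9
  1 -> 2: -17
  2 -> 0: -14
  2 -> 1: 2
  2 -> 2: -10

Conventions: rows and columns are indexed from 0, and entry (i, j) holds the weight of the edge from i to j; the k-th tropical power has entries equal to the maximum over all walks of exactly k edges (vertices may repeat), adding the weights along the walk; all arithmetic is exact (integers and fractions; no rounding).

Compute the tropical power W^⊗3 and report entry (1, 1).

W^⊗2:
  [-12, -3, -11]
  [-27, -12, -26]
  [-16, -7, -15]
W^⊗3:
  [-21, -6, -20]
  [-30, -21, -29]
  [-25, -10, -24]
Key observation: the optimum is the walk 1->0->1->1, with weight (-18) + 6 + (-9) = -21.
Optimal value attained by: walk 1->0->1->1.
Answer: (W^⊗3)[1][1] = -21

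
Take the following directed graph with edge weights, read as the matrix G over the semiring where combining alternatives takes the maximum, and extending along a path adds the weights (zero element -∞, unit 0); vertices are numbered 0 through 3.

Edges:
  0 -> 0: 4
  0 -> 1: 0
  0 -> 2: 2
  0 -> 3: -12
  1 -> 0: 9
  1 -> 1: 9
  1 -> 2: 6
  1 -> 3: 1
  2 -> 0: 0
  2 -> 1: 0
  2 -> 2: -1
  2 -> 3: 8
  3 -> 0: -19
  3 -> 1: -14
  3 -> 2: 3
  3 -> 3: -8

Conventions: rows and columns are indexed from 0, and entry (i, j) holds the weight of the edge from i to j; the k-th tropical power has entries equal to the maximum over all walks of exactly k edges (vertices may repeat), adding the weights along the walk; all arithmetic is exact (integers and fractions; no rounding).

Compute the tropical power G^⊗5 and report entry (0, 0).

G^⊗2:
  [9, 9, 6, 10]
  [18, 18, 15, 14]
  [9, 9, 11, 7]
  [3, 3, 2, 11]
G^⊗3:
  [18, 18, 15, 14]
  [27, 27, 24, 23]
  [18, 18, 15, 19]
  [12, 12, 14, 10]
G^⊗4:
  [27, 27, 24, 23]
  [36, 36, 33, 32]
  [27, 27, 24, 23]
  [21, 21, 18, 22]
G^⊗5:
  [36, 36, 33, 32]
  [45, 45, 42, 41]
  [36, 36, 33, 32]
  [30, 30, 27, 26]
Key observation: the optimum is the walk 0->1->1->1->1->0, with weight 0 + 9 + 9 + 9 + 9 = 36.
Optimal value attained by: walk 0->1->1->1->1->0.
Answer: (G^⊗5)[0][0] = 36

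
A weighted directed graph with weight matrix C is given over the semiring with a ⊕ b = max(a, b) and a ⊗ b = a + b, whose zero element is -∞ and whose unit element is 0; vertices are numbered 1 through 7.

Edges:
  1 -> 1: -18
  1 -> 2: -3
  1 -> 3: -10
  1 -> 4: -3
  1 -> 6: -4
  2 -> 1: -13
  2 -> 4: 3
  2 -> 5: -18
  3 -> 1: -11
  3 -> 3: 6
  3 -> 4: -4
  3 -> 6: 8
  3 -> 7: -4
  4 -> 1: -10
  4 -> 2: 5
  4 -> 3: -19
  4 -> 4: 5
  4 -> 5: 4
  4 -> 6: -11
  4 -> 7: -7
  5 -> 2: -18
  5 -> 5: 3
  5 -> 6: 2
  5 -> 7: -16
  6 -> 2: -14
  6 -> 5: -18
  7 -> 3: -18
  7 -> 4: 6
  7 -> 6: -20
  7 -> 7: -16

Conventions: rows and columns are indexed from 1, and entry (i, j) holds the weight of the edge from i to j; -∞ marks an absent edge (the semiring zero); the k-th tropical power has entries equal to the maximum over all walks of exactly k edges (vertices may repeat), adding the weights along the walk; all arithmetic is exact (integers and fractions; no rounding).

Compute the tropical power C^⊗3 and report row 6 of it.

C^⊗2:
  [-13, 2, -4, 2, 1, -2, -10]
  [-7, 8, -16, 8, 7, -8, -4]
  [-5, 1, 12, 2, 0, 14, 2]
  [-5, 10, -13, 10, 9, 6, -2]
  [-31, -12, -34, -10, 6, 5, -13]
  [-27, -36, -∞, -11, -15, -16, -34]
  [-4, 11, -12, 11, 10, -5, -1]
C^⊗3:
  [-8, 7, 2, 7, 6, 4, -5]
  [-2, 13, -10, 13, 12, 9, 1]
  [1, 7, 18, 8, 6, 20, 8]
  [0, 15, -7, 15, 14, 11, 3]
  [-20, -5, -28, -5, 9, 8, -10]
  [-21, -6, -30, -6, -7, -13, -18]
  [1, 16, -6, 16, 15, 12, 4]
Answer: row 6 of C^⊗3 = [-21, -6, -30, -6, -7, -13, -18]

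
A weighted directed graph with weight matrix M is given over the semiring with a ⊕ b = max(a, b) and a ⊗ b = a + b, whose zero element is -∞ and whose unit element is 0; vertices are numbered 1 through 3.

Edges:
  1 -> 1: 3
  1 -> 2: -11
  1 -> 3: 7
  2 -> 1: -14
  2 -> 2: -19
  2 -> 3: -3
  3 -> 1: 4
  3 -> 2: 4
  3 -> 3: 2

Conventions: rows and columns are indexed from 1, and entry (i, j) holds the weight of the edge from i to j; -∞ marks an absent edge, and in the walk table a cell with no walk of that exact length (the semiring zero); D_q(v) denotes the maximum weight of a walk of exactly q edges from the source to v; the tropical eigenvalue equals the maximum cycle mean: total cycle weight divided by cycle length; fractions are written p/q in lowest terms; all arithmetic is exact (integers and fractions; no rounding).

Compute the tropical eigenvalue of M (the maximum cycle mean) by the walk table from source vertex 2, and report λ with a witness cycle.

q=0: [-∞, 0, -∞]
q=1: [-14, -19, -3]
q=2: [1, 1, -1]
q=3: [4, 3, 8]
Optimal cycle mean attained by: cycle 1->3->1, total 7 + 4, length 2.
Answer: λ = 11/2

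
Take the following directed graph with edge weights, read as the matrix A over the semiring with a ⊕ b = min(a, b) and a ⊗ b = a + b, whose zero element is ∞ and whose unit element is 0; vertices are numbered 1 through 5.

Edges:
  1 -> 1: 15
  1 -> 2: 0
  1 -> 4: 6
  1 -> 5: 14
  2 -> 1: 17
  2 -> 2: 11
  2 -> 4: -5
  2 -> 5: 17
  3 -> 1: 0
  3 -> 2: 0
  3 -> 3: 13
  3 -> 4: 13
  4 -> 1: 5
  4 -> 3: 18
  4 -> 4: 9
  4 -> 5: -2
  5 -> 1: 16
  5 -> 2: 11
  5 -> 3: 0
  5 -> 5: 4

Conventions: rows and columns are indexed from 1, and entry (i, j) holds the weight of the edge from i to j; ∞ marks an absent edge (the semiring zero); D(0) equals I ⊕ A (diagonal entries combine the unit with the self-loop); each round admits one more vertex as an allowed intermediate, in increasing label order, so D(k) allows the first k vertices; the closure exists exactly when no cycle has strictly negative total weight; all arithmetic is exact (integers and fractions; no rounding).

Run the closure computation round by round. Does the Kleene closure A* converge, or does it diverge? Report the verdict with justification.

D(0):
  [0, 0, ∞, 6, 14]
  [17, 0, ∞, -5, 17]
  [0, 0, 0, 13, ∞]
  [5, ∞, 18, 0, -2]
  [16, 11, 0, ∞, 0]
D(1):
  [0, 0, ∞, 6, 14]
  [17, 0, ∞, -5, 17]
  [0, 0, 0, 6, 14]
  [5, 5, 18, 0, -2]
  [16, 11, 0, 22, 0]
D(2):
  [0, 0, ∞, -5, 14]
  [17, 0, ∞, -5, 17]
  [0, 0, 0, -5, 14]
  [5, 5, 18, 0, -2]
  [16, 11, 0, 6, 0]
D(3):
  [0, 0, ∞, -5, 14]
  [17, 0, ∞, -5, 17]
  [0, 0, 0, -5, 14]
  [5, 5, 18, 0, -2]
  [0, 0, 0, -5, 0]
Detection: at round 4, diagonal entry (5, 5) turns strictly negative.
Key observation: the cycle 5->3->1->2->4->5 has total weight 0 + 0 + 0 + (-5) + (-2), which is strictly negative.
Answer: DIVERGES — negative cycle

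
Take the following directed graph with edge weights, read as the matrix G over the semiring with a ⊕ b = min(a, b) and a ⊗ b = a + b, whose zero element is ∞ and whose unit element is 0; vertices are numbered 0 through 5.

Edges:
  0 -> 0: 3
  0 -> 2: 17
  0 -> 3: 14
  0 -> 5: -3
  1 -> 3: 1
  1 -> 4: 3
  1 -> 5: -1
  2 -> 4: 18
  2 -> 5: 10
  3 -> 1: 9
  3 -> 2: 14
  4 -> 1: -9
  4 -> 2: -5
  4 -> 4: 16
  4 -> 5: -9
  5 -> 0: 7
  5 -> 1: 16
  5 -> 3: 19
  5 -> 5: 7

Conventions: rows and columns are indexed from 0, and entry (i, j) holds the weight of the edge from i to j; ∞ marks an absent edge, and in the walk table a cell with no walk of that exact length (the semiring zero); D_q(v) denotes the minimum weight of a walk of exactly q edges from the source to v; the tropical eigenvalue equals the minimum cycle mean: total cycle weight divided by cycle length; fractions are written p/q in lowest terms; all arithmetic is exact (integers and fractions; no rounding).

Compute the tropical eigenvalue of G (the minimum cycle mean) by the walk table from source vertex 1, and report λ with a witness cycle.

q=0: [∞, 0, ∞, ∞, ∞, ∞]
q=1: [∞, ∞, ∞, 1, 3, -1]
q=2: [6, -6, -2, 18, 19, -6]
q=3: [1, 10, 14, -5, -3, -7]
q=4: [0, -12, -8, 11, 13, -12]
q=5: [-5, 4, 8, -11, -9, -13]
q=6: [-6, -18, -14, 5, 7, -18]
Optimal cycle mean attained by: cycle 1->4->1, total 3 + (-9), length 2.
Answer: λ = -3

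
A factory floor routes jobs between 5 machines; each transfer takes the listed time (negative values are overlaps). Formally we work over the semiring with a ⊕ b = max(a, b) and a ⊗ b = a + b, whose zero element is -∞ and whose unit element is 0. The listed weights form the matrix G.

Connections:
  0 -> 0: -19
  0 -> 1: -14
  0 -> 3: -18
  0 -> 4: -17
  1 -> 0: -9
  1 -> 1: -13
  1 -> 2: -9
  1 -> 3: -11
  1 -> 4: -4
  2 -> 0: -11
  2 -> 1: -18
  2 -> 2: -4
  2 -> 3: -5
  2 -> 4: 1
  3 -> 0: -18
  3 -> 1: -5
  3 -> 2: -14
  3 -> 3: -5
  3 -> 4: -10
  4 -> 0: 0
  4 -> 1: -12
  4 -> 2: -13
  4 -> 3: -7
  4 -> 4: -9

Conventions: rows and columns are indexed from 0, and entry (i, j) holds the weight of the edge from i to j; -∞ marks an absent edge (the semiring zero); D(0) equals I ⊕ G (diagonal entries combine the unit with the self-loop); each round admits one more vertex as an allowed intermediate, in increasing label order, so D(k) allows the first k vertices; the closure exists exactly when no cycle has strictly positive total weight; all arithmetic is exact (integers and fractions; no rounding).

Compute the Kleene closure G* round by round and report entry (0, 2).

D(0):
  [0, -14, -∞, -18, -17]
  [-9, 0, -9, -11, -4]
  [-11, -18, 0, -5, 1]
  [-18, -5, -14, 0, -10]
  [0, -12, -13, -7, 0]
D(1):
  [0, -14, -∞, -18, -17]
  [-9, 0, -9, -11, -4]
  [-11, -18, 0, -5, 1]
  [-18, -5, -14, 0, -10]
  [0, -12, -13, -7, 0]
D(2):
  [0, -14, -23, -18, -17]
  [-9, 0, -9, -11, -4]
  [-11, -18, 0, -5, 1]
  [-14, -5, -14, 0, -9]
  [0, -12, -13, -7, 0]
D(3):
  [0, -14, -23, -18, -17]
  [-9, 0, -9, -11, -4]
  [-11, -18, 0, -5, 1]
  [-14, -5, -14, 0, -9]
  [0, -12, -13, -7, 0]
D(4):
  [0, -14, -23, -18, -17]
  [-9, 0, -9, -11, -4]
  [-11, -10, 0, -5, 1]
  [-14, -5, -14, 0, -9]
  [0, -12, -13, -7, 0]
D(5):
  [0, -14, -23, -18, -17]
  [-4, 0, -9, -11, -4]
  [1, -10, 0, -5, 1]
  [-9, -5, -14, 0, -9]
  [0, -12, -13, -7, 0]
Answer: G*[0][2] = -23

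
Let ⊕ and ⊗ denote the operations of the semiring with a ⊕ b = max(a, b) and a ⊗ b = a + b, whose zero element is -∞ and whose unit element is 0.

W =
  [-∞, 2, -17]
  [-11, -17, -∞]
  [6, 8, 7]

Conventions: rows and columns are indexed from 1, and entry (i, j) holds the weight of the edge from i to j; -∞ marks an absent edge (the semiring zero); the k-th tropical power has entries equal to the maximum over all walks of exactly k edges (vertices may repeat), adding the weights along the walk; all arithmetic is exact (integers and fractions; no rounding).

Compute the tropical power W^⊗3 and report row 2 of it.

W^⊗2:
  [-9, -9, -10]
  [-28, -9, -28]
  [13, 15, 14]
W^⊗3:
  [-4, -2, -3]
  [-20, -20, -21]
  [20, 22, 21]
Answer: row 2 of W^⊗3 = [-20, -20, -21]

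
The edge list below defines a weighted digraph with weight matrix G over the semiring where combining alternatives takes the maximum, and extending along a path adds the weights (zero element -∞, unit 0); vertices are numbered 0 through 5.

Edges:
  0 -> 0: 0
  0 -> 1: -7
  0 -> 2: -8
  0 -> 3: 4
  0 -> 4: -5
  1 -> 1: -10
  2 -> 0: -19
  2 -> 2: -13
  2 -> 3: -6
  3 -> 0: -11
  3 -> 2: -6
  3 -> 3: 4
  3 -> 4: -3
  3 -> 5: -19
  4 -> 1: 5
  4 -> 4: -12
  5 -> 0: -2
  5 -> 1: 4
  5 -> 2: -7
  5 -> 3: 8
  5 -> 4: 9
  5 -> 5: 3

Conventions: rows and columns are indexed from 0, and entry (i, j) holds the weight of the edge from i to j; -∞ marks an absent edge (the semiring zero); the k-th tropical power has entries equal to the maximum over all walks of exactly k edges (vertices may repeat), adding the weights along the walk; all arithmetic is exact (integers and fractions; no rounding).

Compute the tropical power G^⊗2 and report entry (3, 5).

G^⊗2:
  [0, 0, -2, 8, 1, -15]
  [-∞, -20, -∞, -∞, -∞, -∞]
  [-17, -26, -12, -2, -9, -25]
  [-7, 2, -2, 8, 1, -15]
  [-∞, -5, -∞, -∞, -24, -∞]
  [1, 14, 2, 12, 12, 6]
Key observation: the optimum is the walk 3->3->5, with weight 4 + (-19) = -15.
Optimal value attained by: walk 3->3->5.
Answer: (G^⊗2)[3][5] = -15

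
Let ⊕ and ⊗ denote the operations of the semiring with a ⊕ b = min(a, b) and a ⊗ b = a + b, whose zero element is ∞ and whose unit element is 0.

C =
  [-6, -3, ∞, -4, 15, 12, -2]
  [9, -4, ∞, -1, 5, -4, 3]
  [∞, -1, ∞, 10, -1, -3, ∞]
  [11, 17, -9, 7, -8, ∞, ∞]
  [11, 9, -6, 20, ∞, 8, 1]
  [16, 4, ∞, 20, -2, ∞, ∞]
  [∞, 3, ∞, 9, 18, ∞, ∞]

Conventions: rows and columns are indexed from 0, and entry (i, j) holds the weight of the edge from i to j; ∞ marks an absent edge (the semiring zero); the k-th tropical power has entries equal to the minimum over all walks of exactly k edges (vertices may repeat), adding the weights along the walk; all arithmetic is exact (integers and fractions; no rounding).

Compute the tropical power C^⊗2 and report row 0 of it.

C^⊗2:
  [-12, -9, -13, -10, -12, -7, -8]
  [3, -8, -10, -5, -9, -8, -1]
  [8, -5, -7, -2, -5, -5, 0]
  [3, -10, -14, 1, -10, -12, -7]
  [5, -7, 11, 4, -7, -9, 9]
  [9, 0, -8, 3, 9, 0, -1]
  [12, -1, 0, 2, 1, -1, 6]
Answer: row 0 of C^⊗2 = [-12, -9, -13, -10, -12, -7, -8]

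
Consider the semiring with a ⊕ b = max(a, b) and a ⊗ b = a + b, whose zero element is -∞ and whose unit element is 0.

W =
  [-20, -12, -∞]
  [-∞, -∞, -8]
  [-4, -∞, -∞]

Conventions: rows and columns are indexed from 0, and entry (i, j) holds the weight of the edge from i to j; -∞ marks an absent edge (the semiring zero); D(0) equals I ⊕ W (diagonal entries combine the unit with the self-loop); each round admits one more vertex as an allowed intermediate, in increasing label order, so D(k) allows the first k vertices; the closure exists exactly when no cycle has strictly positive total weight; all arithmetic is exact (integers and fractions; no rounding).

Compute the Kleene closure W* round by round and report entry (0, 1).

D(0):
  [0, -12, -∞]
  [-∞, 0, -8]
  [-4, -∞, 0]
D(1):
  [0, -12, -∞]
  [-∞, 0, -8]
  [-4, -16, 0]
D(2):
  [0, -12, -20]
  [-∞, 0, -8]
  [-4, -16, 0]
D(3):
  [0, -12, -20]
  [-12, 0, -8]
  [-4, -16, 0]
Answer: W*[0][1] = -12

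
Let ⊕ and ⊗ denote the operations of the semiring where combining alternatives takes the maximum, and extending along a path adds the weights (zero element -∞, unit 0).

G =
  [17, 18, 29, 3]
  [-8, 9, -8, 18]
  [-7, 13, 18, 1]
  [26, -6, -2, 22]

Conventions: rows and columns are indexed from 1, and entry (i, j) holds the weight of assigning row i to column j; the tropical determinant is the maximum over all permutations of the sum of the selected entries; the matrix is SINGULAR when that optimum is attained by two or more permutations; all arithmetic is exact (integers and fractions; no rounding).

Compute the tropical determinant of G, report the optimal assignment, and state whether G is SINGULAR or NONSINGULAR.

σ = (1, 2, 3, 4): 17 + 9 + 18 + 22 = 66
σ = (1, 2, 4, 3): 17 + 9 + 1 + (-2) = 25
σ = (1, 3, 2, 4): 17 + (-8) + 13 + 22 = 44
σ = (1, 3, 4, 2): 17 + (-8) + 1 + (-6) = 4
σ = (1, 4, 2, 3): 17 + 18 + 13 + (-2) = 46
σ = (1, 4, 3, 2): 17 + 18 + 18 + (-6) = 47
σ = (2, 1, 3, 4): 18 + (-8) + 18 + 22 = 50
σ = (2, 1, 4, 3): 18 + (-8) + 1 + (-2) = 9
σ = (2, 3, 1, 4): 18 + (-8) + (-7) + 22 = 25
σ = (2, 3, 4, 1): 18 + (-8) + 1 + 26 = 37
σ = (2, 4, 1, 3): 18 + 18 + (-7) + (-2) = 27
σ = (2, 4, 3, 1): 18 + 18 + 18 + 26 = 80
σ = (3, 1, 2, 4): 29 + (-8) + 13 + 22 = 56
σ = (3, 1, 4, 2): 29 + (-8) + 1 + (-6) = 16
σ = (3, 2, 1, 4): 29 + 9 + (-7) + 22 = 53
σ = (3, 2, 4, 1): 29 + 9 + 1 + 26 = 65
σ = (3, 4, 1, 2): 29 + 18 + (-7) + (-6) = 34
σ = (3, 4, 2, 1): 29 + 18 + 13 + 26 = 86
σ = (4, 1, 2, 3): 3 + (-8) + 13 + (-2) = 6
σ = (4, 1, 3, 2): 3 + (-8) + 18 + (-6) = 7
σ = (4, 2, 1, 3): 3 + 9 + (-7) + (-2) = 3
σ = (4, 2, 3, 1): 3 + 9 + 18 + 26 = 56
σ = (4, 3, 1, 2): 3 + (-8) + (-7) + (-6) = -18
σ = (4, 3, 2, 1): 3 + (-8) + 13 + 26 = 34
Optimal value attained by: σ = (3, 4, 2, 1).
Answer: det⊕(G) = 86; verdict: NONSINGULAR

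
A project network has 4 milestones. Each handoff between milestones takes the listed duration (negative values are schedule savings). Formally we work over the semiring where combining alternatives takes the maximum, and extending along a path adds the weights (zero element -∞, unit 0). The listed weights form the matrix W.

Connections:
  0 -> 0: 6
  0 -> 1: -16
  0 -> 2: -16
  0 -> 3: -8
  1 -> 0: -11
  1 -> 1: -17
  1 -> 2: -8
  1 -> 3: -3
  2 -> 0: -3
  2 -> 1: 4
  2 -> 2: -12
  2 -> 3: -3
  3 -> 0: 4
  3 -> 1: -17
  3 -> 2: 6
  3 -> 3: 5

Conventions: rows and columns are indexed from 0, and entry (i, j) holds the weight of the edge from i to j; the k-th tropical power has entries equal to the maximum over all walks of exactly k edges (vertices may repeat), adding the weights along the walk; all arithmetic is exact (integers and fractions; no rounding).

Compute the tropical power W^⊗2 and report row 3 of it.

W^⊗2:
  [12, -10, -2, -2]
  [1, -4, 3, 2]
  [3, -8, 3, 2]
  [10, 10, 11, 10]
Answer: row 3 of W^⊗2 = [10, 10, 11, 10]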